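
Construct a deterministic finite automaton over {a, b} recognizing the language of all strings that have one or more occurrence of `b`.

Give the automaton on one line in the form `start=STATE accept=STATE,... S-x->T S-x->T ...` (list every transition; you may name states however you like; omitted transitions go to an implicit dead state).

Count `b`s, saturating at 2: state s0 means no `b` yet, s1 means one `b` seen, s2 means more than one. Each `b` increments (capped at s2); other symbols loop. Accept from {s1, s2}.
3 states suffice.
        a   b  
>  s0   s0  s1 
 * s1   s1  s2 
 * s2   s2  s2 
(> = start, * = accepting)

start=s0 accept=s1,s2 s0-a->s0 s0-b->s1 s1-a->s1 s1-b->s2 s2-a->s2 s2-b->s2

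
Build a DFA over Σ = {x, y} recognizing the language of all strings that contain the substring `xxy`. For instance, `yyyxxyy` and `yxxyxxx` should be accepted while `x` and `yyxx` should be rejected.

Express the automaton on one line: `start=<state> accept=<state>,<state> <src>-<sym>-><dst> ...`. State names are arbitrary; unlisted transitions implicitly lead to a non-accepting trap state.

start=S0 accept=S3 S0-x->S1 S0-y->S0 S1-x->S2 S1-y->S0 S2-x->S2 S2-y->S3 S3-x->S3 S3-y->S3

Track how much of `xxy` has been matched so far: state S0 is no progress, S3 is the absorbing accept state reached once `xxy` has occurred. Intermediate states record partial matches; on a mismatch, fall back to the longest reusable overlap.
4 states suffice.
        x   y  
>  S0   S1  S0 
   S1   S2  S0 
   S2   S2  S3 
 * S3   S3  S3 
(> = start, * = accepting)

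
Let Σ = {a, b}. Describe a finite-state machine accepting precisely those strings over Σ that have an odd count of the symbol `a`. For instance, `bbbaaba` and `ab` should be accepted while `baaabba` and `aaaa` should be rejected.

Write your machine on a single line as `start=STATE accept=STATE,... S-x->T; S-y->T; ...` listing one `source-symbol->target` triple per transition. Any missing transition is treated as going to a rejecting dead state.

The only thing that matters is how many `a`s have appeared, reduced mod 2. Use one state per residue: q0 for 0, …, q1 for 1. Reading `a` moves to the next residue; anything else stays put. q1 is accepting.
With 2 states:
        a   b  
>  q0   q1  q0 
 * q1   q0  q1 
(> = start, * = accepting)

start=q0; accept=q1; q0-a->q1; q0-b->q0; q1-a->q0; q1-b->q1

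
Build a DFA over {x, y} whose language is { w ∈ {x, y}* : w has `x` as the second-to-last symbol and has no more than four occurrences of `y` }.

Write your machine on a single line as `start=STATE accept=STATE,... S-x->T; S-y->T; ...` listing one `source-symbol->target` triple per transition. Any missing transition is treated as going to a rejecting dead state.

start=q0; accept=q3,q4,q7,q8,q11,q12,q15,q16,q19; q0-x->q1; q0-y->q2; q1-x->q3; q1-y->q4; q2-x->q5; q2-y->q6; q3-x->q3; q3-y->q4; q4-x->q5; q4-y->q6; q5-x->q7; q5-y->q8; q6-x->q9; q6-y->q10; q7-x->q7; q7-y->q8; q8-x->q9; q8-y->q10; q9-x->q11; q9-y->q12; q10-x->q13; q10-y->q14; q11-x->q11; q11-y->q12; q12-x->q13; q12-y->q14; q13-x->q15; q13-y->q16; q14-x->q17; q14-y->q18; q15-x->q15; q15-y->q16; q16-x->q17; q16-y->q18; q17-x->q19; q17-y->q18; q18-x->q18; q18-y->q18; q19-x->q19; q19-y->q18

Handle the two conditions separately and then intersect. The first has 7 states tracking the last 2 symbols read; the second has 6 states tracking the count of `y`s, saturating at 5. A product state is a pair (one from each), accepting exactly when both do. Equivalent product states are then merged.
With 20 states:
          x    y  
>  q0     q1   q2 
   q1     q3   q4 
   q2     q5   q6 
 * q3     q3   q4 
 * q4     q5   q6 
   q5     q7   q8 
   q6     q9  q10 
 * q7     q7   q8 
 * q8     q9  q10 
   q9    q11  q12 
   q10   q13  q14 
 * q11   q11  q12 
 * q12   q13  q14 
   q13   q15  q16 
   q14   q17  q18 
 * q15   q15  q16 
 * q16   q17  q18 
   q17   q19  q18 
   q18   q18  q18 
 * q19   q19  q18 
(> = start, * = accepting)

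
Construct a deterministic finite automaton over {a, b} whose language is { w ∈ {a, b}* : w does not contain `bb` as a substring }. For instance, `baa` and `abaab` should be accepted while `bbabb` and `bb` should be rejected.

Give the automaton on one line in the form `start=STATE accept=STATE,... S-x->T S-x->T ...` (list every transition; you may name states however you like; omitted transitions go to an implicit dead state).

This is the complement of 'contains `bb`'. Use the same substring-matching states — S0 through S2 holding how much of `bb` has just been matched — but flip the accepting set: everything except the trap S2 accepts.
        a   b  
>* S0   S0  S1 
 * S1   S0  S2 
   S2   S2  S2 
(> = start, * = accepting)

start=S0 accept=S0,S1 S0-a->S0 S0-b->S1 S1-a->S0 S1-b->S2 S2-a->S2 S2-b->S2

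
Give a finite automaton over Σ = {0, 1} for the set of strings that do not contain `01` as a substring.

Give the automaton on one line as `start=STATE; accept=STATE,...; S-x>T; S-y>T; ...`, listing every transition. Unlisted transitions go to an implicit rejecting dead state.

Track partial matches of the forbidden pattern `01`. State C is a dead state reached once `01` has occurred; every other state accepts. A means no part of `01` is currently matched.
       0  1 
>* A   B  A 
 * B   B  C 
   C   C  C 
(> = start, * = accepting)

start=A; accept=A,B; A-0>B; A-1>A; B-0>B; B-1>C; C-0>C; C-1>C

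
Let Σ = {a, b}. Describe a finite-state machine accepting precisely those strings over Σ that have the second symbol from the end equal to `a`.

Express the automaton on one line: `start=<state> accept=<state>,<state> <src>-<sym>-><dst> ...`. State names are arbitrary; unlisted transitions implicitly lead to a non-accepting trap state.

Because acceptance depends on a position counted from the end, the machine has to buffer the most recent 2 symbols. Make each state the string of the last up-to-2 symbols read; on input `x` shift the window left and append `x`. Accept when the buffered window has length 2 and begins with `a`.
A 7-state machine:
        a   b  
>  s0   s1  s2 
   s1   s3  s4 
   s2   s5  s6 
 * s3   s3  s4 
 * s4   s5  s6 
   s5   s3  s4 
   s6   s5  s6 
(> = start, * = accepting)

start=s0 accept=s3,s4 s0-a->s1 s0-b->s2 s1-a->s3 s1-b->s4 s2-a->s5 s2-b->s6 s3-a->s3 s3-b->s4 s4-a->s5 s4-b->s6 s5-a->s3 s5-b->s4 s6-a->s5 s6-b->s6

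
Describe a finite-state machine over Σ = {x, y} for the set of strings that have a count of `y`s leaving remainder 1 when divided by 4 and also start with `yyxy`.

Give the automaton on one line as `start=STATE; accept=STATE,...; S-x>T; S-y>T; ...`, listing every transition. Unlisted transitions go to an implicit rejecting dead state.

Handle the two conditions separately and then intersect. The first has 4 states tracking the count of `y`s modulo 4; the second has 6 states tracking whether the input so far still matches the prefix `yyxy`. A product state is a pair (one from each), accepting exactly when both do.
       x  y 
>  A   B  C 
   B   B  D 
   C   D  E 
   D   D  F 
   E   G  H 
   F   F  H 
   G   F  I 
   H   H  B 
   I   I  J 
   J   J  K 
 * K   K  L 
   L   L  I 
(> = start, * = accepting)

start=A; accept=K; A-x>B; A-y>C; B-x>B; B-y>D; C-x>D; C-y>E; D-x>D; D-y>F; E-x>G; E-y>H; F-x>F; F-y>H; G-x>F; G-y>I; H-x>H; H-y>B; I-x>I; I-y>J; J-x>J; J-y>K; K-x>K; K-y>L; L-x>L; L-y>I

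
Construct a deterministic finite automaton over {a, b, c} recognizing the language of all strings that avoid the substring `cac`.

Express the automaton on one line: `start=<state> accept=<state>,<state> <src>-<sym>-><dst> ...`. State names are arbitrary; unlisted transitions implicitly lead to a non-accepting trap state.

Track partial matches of the forbidden pattern `cac`. State q3 is a dead state reached once `cac` has occurred; every other state accepts. q0 means no part of `cac` is currently matched.
4 states suffice.
        a   b   c  
>* q0   q0  q0  q1 
 * q1   q2  q0  q1 
 * q2   q0  q0  q3 
   q3   q3  q3  q3 
(> = start, * = accepting)

start=q0 accept=q0,q1,q2 q0-a->q0 q0-b->q0 q0-c->q1 q1-a->q2 q1-b->q0 q1-c->q1 q2-a->q0 q2-b->q0 q2-c->q3 q3-a->q3 q3-b->q3 q3-c->q3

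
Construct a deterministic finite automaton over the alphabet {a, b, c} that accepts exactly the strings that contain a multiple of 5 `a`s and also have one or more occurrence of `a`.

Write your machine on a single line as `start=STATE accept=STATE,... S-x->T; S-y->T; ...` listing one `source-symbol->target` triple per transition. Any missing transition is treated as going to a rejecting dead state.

start=s0; accept=s5; s0-a->s1; s0-b->s0; s0-c->s0; s1-a->s2; s1-b->s1; s1-c->s1; s2-a->s3; s2-b->s2; s2-c->s2; s3-a->s4; s3-b->s3; s3-c->s3; s4-a->s5; s4-b->s4; s4-c->s4; s5-a->s1; s5-b->s5; s5-c->s5

Build one automaton per condition and run them in lockstep. The first has 5 states tracking the count of `a`s modulo 5; the second has 3 states tracking the count of `a`s, saturating at 2. A product state is a pair (one from each), accepting exactly when both do. Minimizing collapses redundant product states.
        a   b   c  
>  s0   s1  s0  s0 
   s1   s2  s1  s1 
   s2   s3  s2  s2 
   s3   s4  s3  s3 
   s4   s5  s4  s4 
 * s5   s1  s5  s5 
(> = start, * = accepting)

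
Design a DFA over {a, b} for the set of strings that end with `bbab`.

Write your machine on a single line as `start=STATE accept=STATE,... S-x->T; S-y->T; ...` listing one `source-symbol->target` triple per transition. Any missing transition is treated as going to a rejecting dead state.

start=s0; accept=s4; s0-a->s0; s0-b->s1; s1-a->s0; s1-b->s2; s2-a->s3; s2-b->s2; s3-a->s0; s3-b->s4; s4-a->s0; s4-b->s2

Remember how much of `bbab` the current input suffix matches. State s0 means no match yet; s1 means the last symbol is `b`; s2 means the last 2 symbols are `bb`; s3 means the last 3 symbols are `bba`; s4 means the last 4 symbols are `bbab`. Only s4 accepts. On a mismatch, fall back to the longest proper suffix that is still a prefix of `bbab`.
A 5-state machine:
        a   b  
>  s0   s0  s1 
   s1   s0  s2 
   s2   s3  s2 
   s3   s0  s4 
 * s4   s0  s2 
(> = start, * = accepting)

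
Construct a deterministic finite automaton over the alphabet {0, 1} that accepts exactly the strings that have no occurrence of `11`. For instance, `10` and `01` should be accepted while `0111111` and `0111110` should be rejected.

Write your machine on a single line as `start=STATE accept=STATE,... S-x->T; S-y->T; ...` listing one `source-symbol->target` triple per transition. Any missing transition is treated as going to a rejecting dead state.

This is the complement of 'contains `11`'. Use the same substring-matching states — A through C holding how much of `11` has just been matched — but flip the accepting set: everything except the trap C accepts.
3 states suffice.
       0  1 
>* A   A  B 
 * B   A  C 
   C   C  C 
(> = start, * = accepting)

start=A; accept=A,B; A-0->A; A-1->B; B-0->A; B-1->C; C-0->C; C-1->C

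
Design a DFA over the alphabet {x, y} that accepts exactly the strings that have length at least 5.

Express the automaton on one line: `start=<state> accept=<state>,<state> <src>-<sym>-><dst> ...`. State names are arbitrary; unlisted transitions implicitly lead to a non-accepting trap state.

Count input length up to 6: every symbol moves from A toward G, which means 'more than 5' and absorbs. Accept from {F, G}.
7 states suffice.
       x  y 
>  A   B  B 
   B   C  C 
   C   D  D 
   D   E  E 
   E   F  F 
 * F   G  G 
 * G   G  G 
(> = start, * = accepting)

start=A accept=F,G A-x->B A-y->B B-x->C B-y->C C-x->D C-y->D D-x->E D-y->E E-x->F E-y->F F-x->G F-y->G G-x->G G-y->G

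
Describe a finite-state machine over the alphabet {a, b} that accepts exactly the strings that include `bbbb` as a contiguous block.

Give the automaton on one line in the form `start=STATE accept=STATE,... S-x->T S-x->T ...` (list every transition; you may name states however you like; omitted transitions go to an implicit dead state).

Track how much of `bbbb` has been matched so far: state q0 is no progress, q4 is the absorbing accept state reached once `bbbb` has occurred. Intermediate states record partial matches; on a mismatch, fall back to the longest reusable overlap.
        a   b  
>  q0   q0  q1 
   q1   q0  q2 
   q2   q0  q3 
   q3   q0  q4 
 * q4   q4  q4 
(> = start, * = accepting)

start=q0 accept=q4 q0-a->q0 q0-b->q1 q1-a->q0 q1-b->q2 q2-a->q0 q2-b->q3 q3-a->q0 q3-b->q4 q4-a->q4 q4-b->q4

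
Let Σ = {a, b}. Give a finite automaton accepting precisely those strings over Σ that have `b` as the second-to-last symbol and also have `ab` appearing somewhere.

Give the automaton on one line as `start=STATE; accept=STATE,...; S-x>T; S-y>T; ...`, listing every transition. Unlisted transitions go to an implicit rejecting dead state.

start=q0; accept=q3,q4; q0-a>q1; q0-b>q0; q1-a>q1; q1-b>q2; q2-a>q3; q2-b>q4; q3-a>q1; q3-b>q2; q4-a>q3; q4-b>q4

Handle the two conditions separately and then intersect. The first has 7 states tracking the last 2 symbols read; the second has 3 states tracking whether and how much of `ab` has been seen. A product state is a pair (one from each), accepting exactly when both do. After merging equivalent states the machine shrinks.
5 states suffice.
        a   b  
>  q0   q1  q0 
   q1   q1  q2 
   q2   q3  q4 
 * q3   q1  q2 
 * q4   q3  q4 
(> = start, * = accepting)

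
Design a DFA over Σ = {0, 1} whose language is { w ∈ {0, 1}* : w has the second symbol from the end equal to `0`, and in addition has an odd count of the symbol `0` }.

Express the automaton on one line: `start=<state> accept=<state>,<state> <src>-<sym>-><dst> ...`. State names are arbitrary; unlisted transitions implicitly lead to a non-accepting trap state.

start=q0 accept=q3,q4 q0-0->q1 q0-1->q0 q1-0->q2 q1-1->q3 q2-0->q4 q2-1->q0 q3-0->q2 q3-1->q5 q4-0->q2 q4-1->q3 q5-0->q2 q5-1->q5

Build one automaton per condition and run them in lockstep. The first has 7 states tracking the last 2 symbols read; the second has 2 states tracking the count of `0`s modulo 2. A product state is a pair (one from each), accepting exactly when both do. Equivalent product states are then merged.
With 6 states:
        0   1  
>  q0   q1  q0 
   q1   q2  q3 
   q2   q4  q0 
 * q3   q2  q5 
 * q4   q2  q3 
   q5   q2  q5 
(> = start, * = accepting)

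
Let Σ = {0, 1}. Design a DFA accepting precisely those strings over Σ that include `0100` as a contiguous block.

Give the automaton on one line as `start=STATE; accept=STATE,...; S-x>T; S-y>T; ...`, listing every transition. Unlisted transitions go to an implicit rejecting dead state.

start=q0; accept=q4; q0-0>q1; q0-1>q0; q1-0>q1; q1-1>q2; q2-0>q3; q2-1>q0; q3-0>q4; q3-1>q2; q4-0>q4; q4-1>q4

Track how much of `0100` has been matched so far: state q0 is no progress, q4 is the absorbing accept state reached once `0100` has occurred. Intermediate states record partial matches; on a mismatch, fall back to the longest reusable overlap.
        0   1  
>  q0   q1  q0 
   q1   q1  q2 
   q2   q3  q0 
   q3   q4  q2 
 * q4   q4  q4 
(> = start, * = accepting)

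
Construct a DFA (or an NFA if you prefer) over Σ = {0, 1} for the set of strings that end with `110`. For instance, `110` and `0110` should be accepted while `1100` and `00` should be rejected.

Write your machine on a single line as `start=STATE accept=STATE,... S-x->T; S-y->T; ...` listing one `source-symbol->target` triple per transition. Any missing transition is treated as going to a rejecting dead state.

Let each state record the length of the longest suffix of the input read so far that is also a prefix of `110`. s1 means the last symbol is `1`; s2 means the last 2 symbols are `11`; s3 means the last 3 symbols are `110`. Accept only at s3, where the string currently ends in `110`.
With 4 states:
        0   1  
>  s0   s0  s1 
   s1   s0  s2 
   s2   s3  s2 
 * s3   s0  s1 
(> = start, * = accepting)

start=s0; accept=s3; s0-0->s0; s0-1->s1; s1-0->s0; s1-1->s2; s2-0->s3; s2-1->s2; s3-0->s0; s3-1->s1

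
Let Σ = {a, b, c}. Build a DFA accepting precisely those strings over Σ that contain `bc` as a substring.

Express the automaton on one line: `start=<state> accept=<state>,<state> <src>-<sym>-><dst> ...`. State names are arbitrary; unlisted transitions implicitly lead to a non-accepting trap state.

start=q0 accept=q2 q0-a->q0 q0-b->q1 q0-c->q0 q1-a->q0 q1-b->q1 q1-c->q2 q2-a->q2 q2-b->q2 q2-c->q2

Track how much of `bc` has been matched so far: state q0 is no progress, q2 is the absorbing accept state reached once `bc` has occurred. Intermediate states record partial matches; on a mismatch, fall back to the longest reusable overlap.
        a   b   c  
>  q0   q0  q1  q0 
   q1   q0  q1  q2 
 * q2   q2  q2  q2 
(> = start, * = accepting)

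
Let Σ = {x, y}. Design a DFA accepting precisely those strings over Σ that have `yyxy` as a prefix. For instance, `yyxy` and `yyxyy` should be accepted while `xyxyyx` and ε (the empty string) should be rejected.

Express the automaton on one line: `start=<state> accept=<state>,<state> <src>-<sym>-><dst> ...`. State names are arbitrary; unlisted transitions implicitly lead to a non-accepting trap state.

start=S0 accept=S4 S0-x->S5 S0-y->S1 S1-x->S5 S1-y->S2 S2-x->S3 S2-y->S5 S3-x->S5 S3-y->S4 S4-x->S4 S4-y->S4 S5-x->S5 S5-y->S5

Walk along `yyxy` while the input agrees: from S0 take `y` to S1, and so on. Any deviation drops to the rejecting sink S5. Once S4 is reached the prefix is confirmed and every continuation is accepted.
A 6-state machine:
        x   y  
>  S0   S5  S1 
   S1   S5  S2 
   S2   S3  S5 
   S3   S5  S4 
 * S4   S4  S4 
   S5   S5  S5 
(> = start, * = accepting)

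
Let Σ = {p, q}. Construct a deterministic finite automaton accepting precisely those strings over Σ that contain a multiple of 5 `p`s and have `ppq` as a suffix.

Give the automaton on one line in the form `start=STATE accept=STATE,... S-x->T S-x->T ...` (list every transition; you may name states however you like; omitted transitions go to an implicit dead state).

Handle the two conditions separately and then intersect. One (5 states) tracks the count of `p`s modulo 5; the other (4 states) tracks how much of the suffix `ppq` has currently been matched. Each combined state is a pair, one component from each; accept when both components accept.
20 states suffice.
       p  q 
>  A   B  A 
   B   C  D 
   C   E  F 
   D   G  D 
   E   H  I 
   F   J  K 
   G   E  K 
   H   L  M 
   I   N  O 
   J   H  O 
   K   J  K 
   L   P  Q 
   M   R  S 
   N   L  S 
   O   N  O 
   P   C  T 
 * Q   B  A 
   R   P  A 
   S   R  S 
   T   G  D 
(> = start, * = accepting)

start=A accept=Q A-p->B A-q->A B-p->C B-q->D C-p->E C-q->F D-p->G D-q->D E-p->H E-q->I F-p->J F-q->K G-p->E G-q->K H-p->L H-q->M I-p->N I-q->O J-p->H J-q->O K-p->J K-q->K L-p->P L-q->Q M-p->R M-q->S N-p->L N-q->S O-p->N O-q->O P-p->C P-q->T Q-p->B Q-q->A R-p->P R-q->A S-p->R S-q->S T-p->G T-q->D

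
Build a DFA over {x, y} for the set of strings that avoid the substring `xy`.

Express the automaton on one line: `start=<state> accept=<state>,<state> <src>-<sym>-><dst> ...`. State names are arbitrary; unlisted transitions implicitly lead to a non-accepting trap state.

start=q0 accept=q0,q1 q0-x->q1 q0-y->q0 q1-x->q1 q1-y->q2 q2-x->q2 q2-y->q2

This is the complement of 'contains `xy`'. Use the same substring-matching states — q0 through q2 holding how much of `xy` has just been matched — but flip the accepting set: everything except the trap q2 accepts.
3 states suffice.
        x   y  
>* q0   q1  q0 
 * q1   q1  q2 
   q2   q2  q2 
(> = start, * = accepting)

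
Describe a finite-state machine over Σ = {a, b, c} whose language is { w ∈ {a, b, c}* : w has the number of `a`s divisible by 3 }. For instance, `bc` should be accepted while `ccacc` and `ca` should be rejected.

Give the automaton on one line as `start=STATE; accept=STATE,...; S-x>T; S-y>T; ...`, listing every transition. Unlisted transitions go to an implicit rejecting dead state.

The only thing that matters is how many `a`s have appeared, reduced mod 3. Use one state per residue: q0 for 0, …, q2 for 2. Reading `a` moves to the next residue; anything else stays put. q0 is accepting.
With 3 states:
        a   b   c  
>* q0   q1  q0  q0 
   q1   q2  q1  q1 
   q2   q0  q2  q2 
(> = start, * = accepting)

start=q0; accept=q0; q0-a>q1; q0-b>q0; q0-c>q0; q1-a>q2; q1-b>q1; q1-c>q1; q2-a>q0; q2-b>q2; q2-c>q2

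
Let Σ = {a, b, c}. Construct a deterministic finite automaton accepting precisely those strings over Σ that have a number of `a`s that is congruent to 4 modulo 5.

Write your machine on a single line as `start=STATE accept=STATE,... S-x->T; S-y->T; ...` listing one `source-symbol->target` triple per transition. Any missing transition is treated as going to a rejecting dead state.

Keep the running count of `a`s modulo 5: each `a` advances along the cycle q0 → q1 → q2 → q3 → q4 → q0 while other symbols loop. Accept at q4.
        a   b   c  
>  q0   q1  q0  q0 
   q1   q2  q1  q1 
   q2   q3  q2  q2 
   q3   q4  q3  q3 
 * q4   q0  q4  q4 
(> = start, * = accepting)

start=q0; accept=q4; q0-a->q1; q0-b->q0; q0-c->q0; q1-a->q2; q1-b->q1; q1-c->q1; q2-a->q3; q2-b->q2; q2-c->q2; q3-a->q4; q3-b->q3; q3-c->q3; q4-a->q0; q4-b->q4; q4-c->q4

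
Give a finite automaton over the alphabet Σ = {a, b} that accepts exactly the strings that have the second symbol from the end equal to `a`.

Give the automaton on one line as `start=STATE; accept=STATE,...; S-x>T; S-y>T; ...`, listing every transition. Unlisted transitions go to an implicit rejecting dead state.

start=q0; accept=q3,q4; q0-a>q1; q0-b>q2; q1-a>q3; q1-b>q4; q2-a>q5; q2-b>q6; q3-a>q3; q3-b>q4; q4-a>q5; q4-b>q6; q5-a>q3; q5-b>q4; q6-a>q5; q6-b>q6

A DFA must remember the last 2 symbols (since which symbol is second-to-last isn't known until the input ends). Use one state per possible window of the last ≤2 symbols; accept from those whose window starts with `a`.
        a   b  
>  q0   q1  q2 
   q1   q3  q4 
   q2   q5  q6 
 * q3   q3  q4 
 * q4   q5  q6 
   q5   q3  q4 
   q6   q5  q6 
(> = start, * = accepting)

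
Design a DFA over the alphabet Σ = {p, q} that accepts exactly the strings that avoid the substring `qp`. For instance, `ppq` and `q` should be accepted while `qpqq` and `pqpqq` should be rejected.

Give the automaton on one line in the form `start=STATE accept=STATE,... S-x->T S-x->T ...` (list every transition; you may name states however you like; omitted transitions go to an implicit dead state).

start=A accept=A,B A-p->A A-q->B B-p->C B-q->B C-p->C C-q->C

This is the complement of 'contains `qp`'. Use the same substring-matching states — A through C holding how much of `qp` has just been matched — but flip the accepting set: everything except the trap C accepts.
With 3 states:
       p  q 
>* A   A  B 
 * B   C  B 
   C   C  C 
(> = start, * = accepting)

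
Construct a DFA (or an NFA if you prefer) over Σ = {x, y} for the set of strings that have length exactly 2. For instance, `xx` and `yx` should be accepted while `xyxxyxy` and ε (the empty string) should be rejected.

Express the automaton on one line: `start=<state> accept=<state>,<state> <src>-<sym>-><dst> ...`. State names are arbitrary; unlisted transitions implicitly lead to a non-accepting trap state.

Count input length up to 3: every symbol moves from q0 toward q3, which means 'more than 2' and absorbs. Accept from {q2}.
4 states suffice.
        x   y  
>  q0   q1  q1 
   q1   q2  q2 
 * q2   q3  q3 
   q3   q3  q3 
(> = start, * = accepting)

start=q0 accept=q2 q0-x->q1 q0-y->q1 q1-x->q2 q1-y->q2 q2-x->q3 q2-y->q3 q3-x->q3 q3-y->q3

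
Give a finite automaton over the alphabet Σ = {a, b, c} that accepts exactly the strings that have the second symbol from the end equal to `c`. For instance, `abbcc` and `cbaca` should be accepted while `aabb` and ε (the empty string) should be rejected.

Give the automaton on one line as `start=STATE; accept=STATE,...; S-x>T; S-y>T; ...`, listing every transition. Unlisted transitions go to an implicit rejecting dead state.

start=S0; accept=S10,S11,S12; S0-a>S1; S0-b>S2; S0-c>S3; S1-a>S4; S1-b>S5; S1-c>S6; S2-a>S7; S2-b>S8; S2-c>S9; S3-a>S10; S3-b>S11; S3-c>S12; S4-a>S4; S4-b>S5; S4-c>S6; S5-a>S7; S5-b>S8; S5-c>S9; S6-a>S10; S6-b>S11; S6-c>S12; S7-a>S4; S7-b>S5; S7-c>S6; S8-a>S7; S8-b>S8; S8-c>S9; S9-a>S10; S9-b>S11; S9-c>S12; S10-a>S4; S10-b>S5; S10-c>S6; S11-a>S7; S11-b>S8; S11-c>S9; S12-a>S10; S12-b>S11; S12-c>S12

Because acceptance depends on a position counted from the end, the machine has to buffer the most recent 2 symbols. Make each state the string of the last up-to-2 symbols read; on input `x` shift the window left and append `x`. Accept when the buffered window has length 2 and begins with `c`.
          a    b    c  
>  S0     S1   S2   S3 
   S1     S4   S5   S6 
   S2     S7   S8   S9 
   S3    S10  S11  S12 
   S4     S4   S5   S6 
   S5     S7   S8   S9 
   S6    S10  S11  S12 
   S7     S4   S5   S6 
   S8     S7   S8   S9 
   S9    S10  S11  S12 
 * S10    S4   S5   S6 
 * S11    S7   S8   S9 
 * S12   S10  S11  S12 
(> = start, * = accepting)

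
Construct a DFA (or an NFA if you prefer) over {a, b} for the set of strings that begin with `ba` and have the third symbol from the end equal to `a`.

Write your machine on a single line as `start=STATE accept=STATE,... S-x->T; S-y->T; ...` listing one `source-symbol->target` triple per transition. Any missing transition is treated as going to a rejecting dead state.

start=q0; accept=q17,q18,q19,q20; q0-a->q1; q0-b->q2; q1-a->q3; q1-b->q4; q2-a->q5; q2-b->q6; q3-a->q7; q3-b->q8; q4-a->q9; q4-b->q10; q5-a->q11; q5-b->q12; q6-a->q13; q6-b->q14; q7-a->q7; q7-b->q8; q8-a->q9; q8-b->q10; q9-a->q15; q9-b->q16; q10-a->q13; q10-b->q14; q11-a->q17; q11-b->q18; q12-a->q19; q12-b->q20; q13-a->q15; q13-b->q16; q14-a->q13; q14-b->q14; q15-a->q7; q15-b->q8; q16-a->q9; q16-b->q10; q17-a->q17; q17-b->q18; q18-a->q19; q18-b->q20; q19-a->q11; q19-b->q12; q20-a->q21; q20-b->q22; q21-a->q11; q21-b->q12; q22-a->q21; q22-b->q22

Handle the two conditions separately and then intersect. The first has 4 states tracking whether the input so far still matches the prefix `ba`; the second has 15 states tracking the last 3 symbols read. A product state is a pair (one from each), accepting exactly when both do.
A 23-state machine:
          a    b  
>  q0     q1   q2 
   q1     q3   q4 
   q2     q5   q6 
   q3     q7   q8 
   q4     q9  q10 
   q5    q11  q12 
   q6    q13  q14 
   q7     q7   q8 
   q8     q9  q10 
   q9    q15  q16 
   q10   q13  q14 
   q11   q17  q18 
   q12   q19  q20 
   q13   q15  q16 
   q14   q13  q14 
   q15    q7   q8 
   q16    q9  q10 
 * q17   q17  q18 
 * q18   q19  q20 
 * q19   q11  q12 
 * q20   q21  q22 
   q21   q11  q12 
   q22   q21  q22 
(> = start, * = accepting)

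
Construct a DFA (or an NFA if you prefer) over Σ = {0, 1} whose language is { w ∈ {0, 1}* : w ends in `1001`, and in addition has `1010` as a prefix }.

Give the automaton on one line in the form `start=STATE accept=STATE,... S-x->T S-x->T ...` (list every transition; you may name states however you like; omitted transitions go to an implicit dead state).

Handle the two conditions separately and then intersect. One (5 states) tracks how much of the suffix `1001` has currently been matched; the other (6 states) tracks whether the input so far still matches the prefix `1010`. Each combined state is a pair, one component from each; accept when both components accept. Equivalent product states are then merged.
       0  1 
>  A   B  C 
   B   B  B 
   C   D  B 
   D   B  E 
   E   F  B 
   F   G  H 
   G   I  J 
   H   F  H 
   I   I  H 
 * J   F  H 
(> = start, * = accepting)

start=A accept=J A-0->B A-1->C B-0->B B-1->B C-0->D C-1->B D-0->B D-1->E E-0->F E-1->B F-0->G F-1->H G-0->I G-1->J H-0->F H-1->H I-0->I I-1->H J-0->F J-1->H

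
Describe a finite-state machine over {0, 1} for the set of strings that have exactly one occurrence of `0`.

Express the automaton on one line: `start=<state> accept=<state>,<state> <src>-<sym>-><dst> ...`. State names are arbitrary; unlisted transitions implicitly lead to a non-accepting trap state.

Count `0`s, saturating at 2: state q0 means no `0` yet, q1 means one `0` seen, q2 means more than one. Each `0` increments (capped at q2); other symbols loop. Accept from {q1}.
        0   1  
>  q0   q1  q0 
 * q1   q2  q1 
   q2   q2  q2 
(> = start, * = accepting)

start=q0 accept=q1 q0-0->q1 q0-1->q0 q1-0->q2 q1-1->q1 q2-0->q2 q2-1->q2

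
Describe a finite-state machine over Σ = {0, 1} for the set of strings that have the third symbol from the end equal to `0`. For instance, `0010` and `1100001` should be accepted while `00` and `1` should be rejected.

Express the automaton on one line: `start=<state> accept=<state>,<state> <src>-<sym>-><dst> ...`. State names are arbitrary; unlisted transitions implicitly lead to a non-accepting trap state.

start=S0 accept=S7,S8,S9,S10 S0-0->S1 S0-1->S2 S1-0->S3 S1-1->S4 S2-0->S5 S2-1->S6 S3-0->S7 S3-1->S8 S4-0->S9 S4-1->S10 S5-0->S11 S5-1->S12 S6-0->S13 S6-1->S14 S7-0->S7 S7-1->S8 S8-0->S9 S8-1->S10 S9-0->S11 S9-1->S12 S10-0->S13 S10-1->S14 S11-0->S7 S11-1->S8 S12-0->S9 S12-1->S10 S13-0->S11 S13-1->S12 S14-0->S13 S14-1->S14

Because acceptance depends on a position counted from the end, the machine has to buffer the most recent 3 symbols. Make each state the string of the last up-to-3 symbols read; on input `x` shift the window left and append `x`. Accept when the buffered window has length 3 and begins with `0`.
15 states suffice.
          0    1  
>  S0     S1   S2 
   S1     S3   S4 
   S2     S5   S6 
   S3     S7   S8 
   S4     S9  S10 
   S5    S11  S12 
   S6    S13  S14 
 * S7     S7   S8 
 * S8     S9  S10 
 * S9    S11  S12 
 * S10   S13  S14 
   S11    S7   S8 
   S12    S9  S10 
   S13   S11  S12 
   S14   S13  S14 
(> = start, * = accepting)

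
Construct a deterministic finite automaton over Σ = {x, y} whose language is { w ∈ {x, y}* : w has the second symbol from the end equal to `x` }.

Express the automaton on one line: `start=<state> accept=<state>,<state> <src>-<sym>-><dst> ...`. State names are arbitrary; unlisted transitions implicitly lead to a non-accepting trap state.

Because acceptance depends on a position counted from the end, the machine has to buffer the most recent 2 symbols. Make each state the string of the last up-to-2 symbols read; on input `x` shift the window left and append `x`. Accept when the buffered window has length 2 and begins with `x`.
A 7-state machine:
        x   y  
>  q0   q1  q2 
   q1   q3  q4 
   q2   q5  q6 
 * q3   q3  q4 
 * q4   q5  q6 
   q5   q3  q4 
   q6   q5  q6 
(> = start, * = accepting)

start=q0 accept=q3,q4 q0-x->q1 q0-y->q2 q1-x->q3 q1-y->q4 q2-x->q5 q2-y->q6 q3-x->q3 q3-y->q4 q4-x->q5 q4-y->q6 q5-x->q3 q5-y->q4 q6-x->q5 q6-y->q6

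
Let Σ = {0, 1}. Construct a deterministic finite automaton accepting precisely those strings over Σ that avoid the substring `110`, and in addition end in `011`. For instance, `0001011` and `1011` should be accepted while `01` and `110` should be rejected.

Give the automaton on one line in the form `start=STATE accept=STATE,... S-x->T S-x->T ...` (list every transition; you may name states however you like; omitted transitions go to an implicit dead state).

start=S0 accept=S5 S0-0->S1 S0-1->S2 S1-0->S1 S1-1->S3 S2-0->S1 S2-1->S4 S3-0->S1 S3-1->S5 S4-0->S4 S4-1->S4 S5-0->S4 S5-1->S4

Run two small machines in parallel and take their product. The first has 4 states tracking partial matches of the forbidden pattern `110`; the second has 4 states tracking how much of the suffix `011` has currently been matched. A product state is a pair (one from each), accepting exactly when both do. Minimizing collapses redundant product states.
6 states suffice.
        0   1  
>  S0   S1  S2 
   S1   S1  S3 
   S2   S1  S4 
   S3   S1  S5 
   S4   S4  S4 
 * S5   S4  S4 
(> = start, * = accepting)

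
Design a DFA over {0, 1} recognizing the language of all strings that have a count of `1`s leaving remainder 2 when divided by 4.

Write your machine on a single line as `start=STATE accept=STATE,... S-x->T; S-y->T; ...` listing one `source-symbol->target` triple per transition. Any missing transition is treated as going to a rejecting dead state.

The only thing that matters is how many `1`s have appeared, reduced mod 4. Use one state per residue: q0 for 0, …, q3 for 3. Reading `1` moves to the next residue; anything else stays put. q2 is accepting.
        0   1  
>  q0   q0  q1 
   q1   q1  q2 
 * q2   q2  q3 
   q3   q3  q0 
(> = start, * = accepting)

start=q0; accept=q2; q0-0->q0; q0-1->q1; q1-0->q1; q1-1->q2; q2-0->q2; q2-1->q3; q3-0->q3; q3-1->q0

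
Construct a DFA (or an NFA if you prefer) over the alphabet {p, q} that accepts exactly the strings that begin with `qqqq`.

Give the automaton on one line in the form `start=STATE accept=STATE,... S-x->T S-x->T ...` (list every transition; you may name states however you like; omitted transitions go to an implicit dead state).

Check the first 4 symbols one by one: s0 through s3 record how many have matched `qqqq` so far; any wrong symbol goes to the dead state s5. After all 4 match we enter the accepting sink s4.
A 6-state machine:
        p   q  
>  s0   s5  s1 
   s1   s5  s2 
   s2   s5  s3 
   s3   s5  s4 
 * s4   s4  s4 
   s5   s5  s5 
(> = start, * = accepting)

start=s0 accept=s4 s0-p->s5 s0-q->s1 s1-p->s5 s1-q->s2 s2-p->s5 s2-q->s3 s3-p->s5 s3-q->s4 s4-p->s4 s4-q->s4 s5-p->s5 s5-q->s5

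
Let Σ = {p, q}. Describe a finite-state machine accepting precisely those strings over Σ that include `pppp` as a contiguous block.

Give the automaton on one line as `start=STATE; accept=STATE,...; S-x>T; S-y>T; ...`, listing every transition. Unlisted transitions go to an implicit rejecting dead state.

Track how much of `pppp` has been matched so far: state A is no progress, E is the absorbing accept state reached once `pppp` has occurred. Intermediate states record partial matches; on a mismatch, fall back to the longest reusable overlap.
5 states suffice.
       p  q 
>  A   B  A 
   B   C  A 
   C   D  A 
   D   E  A 
 * E   E  E 
(> = start, * = accepting)

start=A; accept=E; A-p>B; A-q>A; B-p>C; B-q>A; C-p>D; C-q>A; D-p>E; D-q>A; E-p>E; E-q>E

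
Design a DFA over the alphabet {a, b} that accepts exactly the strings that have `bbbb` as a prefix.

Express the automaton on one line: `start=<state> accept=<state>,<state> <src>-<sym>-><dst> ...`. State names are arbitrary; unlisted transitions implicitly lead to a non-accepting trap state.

Check the first 4 symbols one by one: q0 through q3 record how many have matched `bbbb` so far; any wrong symbol goes to the dead state q5. After all 4 match we enter the accepting sink q4.
A 6-state machine:
        a   b  
>  q0   q5  q1 
   q1   q5  q2 
   q2   q5  q3 
   q3   q5  q4 
 * q4   q4  q4 
   q5   q5  q5 
(> = start, * = accepting)

start=q0 accept=q4 q0-a->q5 q0-b->q1 q1-a->q5 q1-b->q2 q2-a->q5 q2-b->q3 q3-a->q5 q3-b->q4 q4-a->q4 q4-b->q4 q5-a->q5 q5-b->q5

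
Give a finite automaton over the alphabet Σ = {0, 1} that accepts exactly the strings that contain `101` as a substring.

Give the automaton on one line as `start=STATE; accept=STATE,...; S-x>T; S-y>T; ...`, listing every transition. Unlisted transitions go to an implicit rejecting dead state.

Track how much of `101` has been matched so far: state s0 is no progress, s3 is the absorbing accept state reached once `101` has occurred. Intermediate states record partial matches; on a mismatch, fall back to the longest reusable overlap.
        0   1  
>  s0   s0  s1 
   s1   s2  s1 
   s2   s0  s3 
 * s3   s3  s3 
(> = start, * = accepting)

start=s0; accept=s3; s0-0>s0; s0-1>s1; s1-0>s2; s1-1>s1; s2-0>s0; s2-1>s3; s3-0>s3; s3-1>s3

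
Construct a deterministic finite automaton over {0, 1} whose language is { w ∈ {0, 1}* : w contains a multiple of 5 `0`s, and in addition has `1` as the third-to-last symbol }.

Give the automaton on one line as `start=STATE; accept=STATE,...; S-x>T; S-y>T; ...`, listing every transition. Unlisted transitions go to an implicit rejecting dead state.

start=S0; accept=S6,S13,S14,S15; S0-0>S1; S0-1>S2; S1-0>S3; S1-1>S1; S2-0>S1; S2-1>S4; S3-0>S5; S3-1>S3; S4-0>S1; S4-1>S6; S5-0>S7; S5-1>S8; S6-0>S1; S6-1>S6; S7-0>S0; S7-1>S9; S8-0>S10; S8-1>S8; S9-0>S11; S9-1>S12; S10-0>S13; S10-1>S9; S11-0>S1; S11-1>S14; S12-0>S15; S12-1>S12; S13-0>S1; S13-1>S2; S14-0>S1; S14-1>S4; S15-0>S1; S15-1>S14

Handle the two conditions separately and then intersect. One (5 states) tracks the count of `0`s modulo 5; the other (15 states) tracks the last 3 symbols read. Each combined state is a pair, one component from each; accept when both components accept. Minimizing collapses redundant product states.
          0    1  
>  S0     S1   S2 
   S1     S3   S1 
   S2     S1   S4 
   S3     S5   S3 
   S4     S1   S6 
   S5     S7   S8 
 * S6     S1   S6 
   S7     S0   S9 
   S8    S10   S8 
   S9    S11  S12 
   S10   S13   S9 
   S11    S1  S14 
   S12   S15  S12 
 * S13    S1   S2 
 * S14    S1   S4 
 * S15    S1  S14 
(> = start, * = accepting)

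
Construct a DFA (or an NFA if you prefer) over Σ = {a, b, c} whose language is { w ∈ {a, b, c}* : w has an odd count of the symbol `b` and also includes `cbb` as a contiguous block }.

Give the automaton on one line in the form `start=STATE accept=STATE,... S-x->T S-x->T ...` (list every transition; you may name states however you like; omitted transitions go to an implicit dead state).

Build one automaton per condition and run them in lockstep. The first has 2 states tracking the count of `b`s modulo 2; the second has 4 states tracking whether and how much of `cbb` has been seen. A product state is a pair (one from each), accepting exactly when both do.
8 states suffice.
        a   b   c  
>  S0   S0  S1  S2 
   S1   S1  S0  S3 
   S2   S0  S4  S2 
   S3   S1  S5  S3 
   S4   S1  S6  S3 
   S5   S0  S7  S2 
   S6   S6  S7  S6 
 * S7   S7  S6  S7 
(> = start, * = accepting)

start=S0 accept=S7 S0-a->S0 S0-b->S1 S0-c->S2 S1-a->S1 S1-b->S0 S1-c->S3 S2-a->S0 S2-b->S4 S2-c->S2 S3-a->S1 S3-b->S5 S3-c->S3 S4-a->S1 S4-b->S6 S4-c->S3 S5-a->S0 S5-b->S7 S5-c->S2 S6-a->S6 S6-b->S7 S6-c->S6 S7-a->S7 S7-b->S6 S7-c->S7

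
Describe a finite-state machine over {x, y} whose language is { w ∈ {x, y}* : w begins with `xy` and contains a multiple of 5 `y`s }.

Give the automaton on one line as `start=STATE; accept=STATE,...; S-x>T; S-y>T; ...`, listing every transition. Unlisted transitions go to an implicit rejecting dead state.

Handle the two conditions separately and then intersect. The first has 4 states tracking whether the input so far still matches the prefix `xy`; the second has 5 states tracking the count of `y`s modulo 5. A product state is a pair (one from each), accepting exactly when both do. After merging equivalent states the machine shrinks.
8 states suffice.
        x   y  
>  s0   s1  s2 
   s1   s2  s3 
   s2   s2  s2 
   s3   s3  s4 
   s4   s4  s5 
   s5   s5  s6 
   s6   s6  s7 
 * s7   s7  s3 
(> = start, * = accepting)

start=s0; accept=s7; s0-x>s1; s0-y>s2; s1-x>s2; s1-y>s3; s2-x>s2; s2-y>s2; s3-x>s3; s3-y>s4; s4-x>s4; s4-y>s5; s5-x>s5; s5-y>s6; s6-x>s6; s6-y>s7; s7-x>s7; s7-y>s3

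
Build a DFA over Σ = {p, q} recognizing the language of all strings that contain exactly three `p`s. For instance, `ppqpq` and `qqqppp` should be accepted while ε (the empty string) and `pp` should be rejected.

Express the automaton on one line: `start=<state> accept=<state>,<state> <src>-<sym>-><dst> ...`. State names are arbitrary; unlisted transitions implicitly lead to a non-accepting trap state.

Count `p`s, saturating at 4: states A through D mean 0 through 3 `p`s seen; E means more than 3. Each `p` increments (capped at E); other symbols loop. Accept from {D}.
A 5-state machine:
       p  q 
>  A   B  A 
   B   C  B 
   C   D  C 
 * D   E  D 
   E   E  E 
(> = start, * = accepting)

start=A accept=D A-p->B A-q->A B-p->C B-q->B C-p->D C-q->C D-p->E D-q->D E-p->E E-q->E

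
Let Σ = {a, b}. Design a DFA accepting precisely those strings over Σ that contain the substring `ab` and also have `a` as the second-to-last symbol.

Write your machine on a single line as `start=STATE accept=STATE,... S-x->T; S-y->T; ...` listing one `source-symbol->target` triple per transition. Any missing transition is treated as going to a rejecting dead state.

Build one automaton per condition and run them in lockstep. The first has 3 states tracking whether and how much of `ab` has been seen; the second has 7 states tracking the last 2 symbols read. A product state is a pair (one from each), accepting exactly when both do.
        a   b  
>  q0   q1  q2 
   q1   q3  q4 
   q2   q5  q6 
   q3   q3  q4 
 * q4   q7  q8 
   q5   q3  q4 
   q6   q5  q6 
   q7   q9  q4 
   q8   q7  q8 
 * q9   q9  q4 
(> = start, * = accepting)

start=q0; accept=q4,q9; q0-a->q1; q0-b->q2; q1-a->q3; q1-b->q4; q2-a->q5; q2-b->q6; q3-a->q3; q3-b->q4; q4-a->q7; q4-b->q8; q5-a->q3; q5-b->q4; q6-a->q5; q6-b->q6; q7-a->q9; q7-b->q4; q8-a->q7; q8-b->q8; q9-a->q9; q9-b->q4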